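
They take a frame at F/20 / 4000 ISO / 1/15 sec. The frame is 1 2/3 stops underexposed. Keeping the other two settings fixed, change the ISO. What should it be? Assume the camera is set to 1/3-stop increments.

ISO 12800

Underexposed by 1 2/3 stops → need 1 2/3 stops brighter.
ISO: 4000 → 5000 → 6400 → 8000 → 10000 → 12800.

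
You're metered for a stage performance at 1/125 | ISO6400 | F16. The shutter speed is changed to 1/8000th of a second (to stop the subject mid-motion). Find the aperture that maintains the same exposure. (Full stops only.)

Shutter speed: 1/125 → 1/250 → 1/500 → 1/1000 → 1/2000 → 1/4000 → 1/8000 — 6 stops faster (darker).
Need 6 stops brighter from the aperture: f/16 → f/11 → f/8 → f/5.6 → f/4 → f/2.8 → f/2.

f/2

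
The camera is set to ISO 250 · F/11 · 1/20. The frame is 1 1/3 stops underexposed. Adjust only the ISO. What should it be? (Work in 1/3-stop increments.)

ISO 640

Underexposed by 1 1/3 stops → need 1 1/3 stops brighter.
ISO: 250 → 320 → 400 → 500 → 640.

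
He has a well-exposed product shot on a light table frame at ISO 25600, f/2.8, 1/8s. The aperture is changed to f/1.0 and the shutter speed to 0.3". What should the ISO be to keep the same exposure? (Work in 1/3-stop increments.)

Aperture: f/2.8 → f/2.5 → f/2.2 → f/2 → f/1.8 → f/1.6 → f/1.4 → f/1.2 → f/1.1 → f/1.0 — 3 stops wider (brighter).
Shutter speed: 1/8 → 1/6 → 1/5 → 1/4 → 0.3 — 1 1/3 stops slower (brighter).
Net change so far: 4 1/3 stops brighter. Offset with the ISO: 25600 → 20000 → 16000 → 12800 → 10000 → 8000 → 6400 → 5000 → 4000 → 3200 → 2500 → 2000 → 1600 → 1250.

ISO 1250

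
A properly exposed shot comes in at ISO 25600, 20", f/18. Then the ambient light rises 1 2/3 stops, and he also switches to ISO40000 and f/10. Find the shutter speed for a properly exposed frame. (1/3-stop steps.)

Scene light: 1 2/3 stops brighter.
ISO: 25600 → 32000 → 40000 — 2/3 stop raised (brighter).
Aperture: f/18 → f/16 → f/14 → f/13 → f/11 → f/10 — 1 2/3 stops wider (brighter).
Net so far: 4 stops brighter. Shutter speed: 20 → 15 → 13 → 10 → 8 → 6 → 5 → 4 → 3.2 → 2.5 → 2 → 1.6 → 1.3.

1.3 s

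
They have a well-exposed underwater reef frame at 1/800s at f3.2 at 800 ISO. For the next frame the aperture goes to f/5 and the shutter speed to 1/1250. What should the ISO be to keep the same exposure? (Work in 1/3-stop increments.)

ISO 3200

Aperture: f/3.2 → f/3.5 → f/4 → f/4.5 → f/5 — 1 1/3 stops stopped down (darker).
Shutter speed: 1/800 → 1/1000 → 1/1250 — 2/3 stop shorter (darker).
Net change so far: 2 stops darker. Offset with the ISO: 800 → 1000 → 1250 → 1600 → 2000 → 2500 → 3200.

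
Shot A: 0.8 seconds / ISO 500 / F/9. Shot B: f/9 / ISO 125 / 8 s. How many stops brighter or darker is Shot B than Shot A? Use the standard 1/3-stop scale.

Aperture: unchanged.
Shutter speed: 0.8 → 1 → 1.3 → 1.6 → 2 → 2.5 → 3.2 → 4 → 5 → 6 → 8 — 3 1/3 stops slower (brighter).
ISO: 500 → 400 → 320 → 250 → 200 → 160 → 125 — 2 stops dropped (darker).
Net: +3 1/3 −2 = +1 1/3 stops.

1 1/3 stops brighter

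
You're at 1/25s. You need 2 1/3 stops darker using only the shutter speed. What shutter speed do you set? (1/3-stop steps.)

1/125s

Shutter speed: 1/25 → 1/30 → 1/40 → 1/50 → 1/60 → 1/80 → 1/100 → 1/125 — 2 1/3 stops faster (darker).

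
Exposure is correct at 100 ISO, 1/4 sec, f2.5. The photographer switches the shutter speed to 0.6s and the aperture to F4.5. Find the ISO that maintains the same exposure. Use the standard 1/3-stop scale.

ISO 125

Shutter speed: 1/4 → 0.3 → 0.4 → 0.5 → 0.6 — 1 1/3 stops longer (brighter).
Aperture: f/2.5 → f/2.8 → f/3.2 → f/3.5 → f/4 → f/4.5 — 1 2/3 stops narrower (darker).
Net change so far: 1/3 stop darker. Offset with the ISO: 100 → 125.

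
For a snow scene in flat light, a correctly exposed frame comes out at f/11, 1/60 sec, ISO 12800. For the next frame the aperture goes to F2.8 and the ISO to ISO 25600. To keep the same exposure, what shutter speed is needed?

Aperture: f/11 → f/8 → f/5.6 → f/4 → f/2.8 — 4 stops larger aperture (brighter).
ISO: 12800 → 25600 — 1 stop higher (brighter).
Net change so far: 5 stops brighter. Offset with the shutter speed: 1/60 → 1/125 → 1/250 → 1/500 → 1/1000 → 1/2000.

1/2000s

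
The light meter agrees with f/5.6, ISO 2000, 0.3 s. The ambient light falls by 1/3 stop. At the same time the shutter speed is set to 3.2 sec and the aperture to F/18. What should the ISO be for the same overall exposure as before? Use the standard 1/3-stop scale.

ISO 2500

Scene light: 1/3 stop darker.
Shutter speed: 0.3 → 0.4 → 0.5 → 0.6 → 0.8 → 1 → 1.3 → 1.6 → 2 → 2.5 → 3.2 — 3 1/3 stops longer (brighter).
Aperture: f/5.6 → f/6.3 → f/7.1 → f/8 → f/9 → f/10 → f/11 → f/13 → f/14 → f/16 → f/18 — 3 1/3 stops smaller aperture (darker).
Net so far: 1/3 stop darker. ISO: 2000 → 2500.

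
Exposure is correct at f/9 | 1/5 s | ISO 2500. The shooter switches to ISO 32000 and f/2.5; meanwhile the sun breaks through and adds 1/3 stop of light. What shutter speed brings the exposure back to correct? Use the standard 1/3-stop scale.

Scene light: 1/3 stop brighter.
ISO: 2500 → 3200 → 4000 → 5000 → 6400 → 8000 → 10000 → 12800 → 16000 → 20000 → 25600 → 32000 — 3 2/3 stops raised (brighter).
Aperture: f/9 → f/8 → f/7.1 → f/6.3 → f/5.6 → f/5 → f/4.5 → f/4 → f/3.5 → f/3.2 → f/2.8 → f/2.5 — 3 2/3 stops larger aperture (brighter).
Net so far: 7 2/3 stops brighter. Shutter speed: 1/5 → 1/6 → 1/8 → 1/10 → 1/13 → 1/15 → 1/20 → 1/25 → 1/30 → 1/40 → 1/50 → 1/60 → 1/80 → 1/100 → 1/125 → 1/160 → 1/200 → 1/250 → 1/320 → 1/400 → 1/500 → 1/640 → 1/800 → 1/1000.

1/1000s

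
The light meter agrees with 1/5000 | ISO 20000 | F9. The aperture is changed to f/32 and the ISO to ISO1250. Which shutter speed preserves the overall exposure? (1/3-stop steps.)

1/25s

Aperture: f/9 → f/10 → f/11 → f/13 → f/14 → f/16 → f/18 → f/20 → f/22 → f/25 → f/29 → f/32 — 3 2/3 stops narrower (darker).
ISO: 20000 → 16000 → 12800 → 10000 → 8000 → 6400 → 5000 → 4000 → 3200 → 2500 → 2000 → 1600 → 1250 — 4 stops dropped (darker).
Net change so far: 7 2/3 stops darker. Offset with the shutter speed: 1/5000 → 1/4000 → 1/3200 → 1/2500 → 1/2000 → 1/1600 → 1/1250 → 1/1000 → 1/800 → 1/640 → 1/500 → 1/400 → 1/320 → 1/250 → 1/200 → 1/160 → 1/125 → 1/100 → 1/80 → 1/60 → 1/50 → 1/40 → 1/30 → 1/25.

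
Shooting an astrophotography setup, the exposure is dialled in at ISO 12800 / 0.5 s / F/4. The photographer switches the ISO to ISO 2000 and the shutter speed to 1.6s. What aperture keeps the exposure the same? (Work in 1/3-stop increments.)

ISO: 12800 → 10000 → 8000 → 6400 → 5000 → 4000 → 3200 → 2500 → 2000 — 2 2/3 stops dropped (darker).
Shutter speed: 0.5 → 0.6 → 0.8 → 1 → 1.3 → 1.6 — 1 2/3 stops longer (brighter).
Net change so far: 1 stop darker. Offset with the aperture: f/4 → f/3.5 → f/3.2 → f/2.8.

f/2.8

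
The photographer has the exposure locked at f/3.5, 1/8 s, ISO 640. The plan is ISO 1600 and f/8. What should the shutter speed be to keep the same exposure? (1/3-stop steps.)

ISO: 640 → 800 → 1000 → 1250 → 1600 — 1 1/3 stops higher (brighter).
Aperture: f/3.5 → f/4 → f/4.5 → f/5 → f/5.6 → f/6.3 → f/7.1 → f/8 — 2 1/3 stops stopped down (darker).
Net change so far: 1 stop darker. Offset with the shutter speed: 1/8 → 1/6 → 1/5 → 1/4.

1/4s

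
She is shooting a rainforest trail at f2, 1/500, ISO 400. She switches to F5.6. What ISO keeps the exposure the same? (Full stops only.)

Aperture: f/2 → f/2.8 → f/4 → f/5.6 — 3 stops stopped down (darker).
Need 3 stops brighter from the ISO: 400 → 800 → 1600 → 3200.

ISO 3200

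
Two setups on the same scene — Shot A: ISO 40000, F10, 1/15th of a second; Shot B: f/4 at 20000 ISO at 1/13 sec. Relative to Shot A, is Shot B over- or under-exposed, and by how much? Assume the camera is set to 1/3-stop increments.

2 stops brighter

Aperture: f/10 → f/9 → f/8 → f/7.1 → f/6.3 → f/5.6 → f/5 → f/4.5 → f/4 — 2 2/3 stops wider (brighter).
Shutter speed: 1/15 → 1/13 — 1/3 stop slower (brighter).
ISO: 40000 → 32000 → 25600 → 20000 — 1 stop dropped (darker).
Net: +2 2/3 +1/3 −1 = +2 stops.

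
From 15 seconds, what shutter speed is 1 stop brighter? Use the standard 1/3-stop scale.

30 s

Shutter speed: 15 → 20 → 25 → 30 — 1 stop slower (brighter).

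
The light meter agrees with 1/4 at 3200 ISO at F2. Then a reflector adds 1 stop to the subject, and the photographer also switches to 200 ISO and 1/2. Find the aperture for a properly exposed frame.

Scene light: 1 stop brighter.
ISO: 3200 → 1600 → 800 → 400 → 200 — 4 stops lower (darker).
Shutter speed: 1/4 → 1/2 — 1 stop slower (brighter).
Net so far: 2 stops darker. Aperture: f/2 → f/1.4 → f/1.0.

f/1.0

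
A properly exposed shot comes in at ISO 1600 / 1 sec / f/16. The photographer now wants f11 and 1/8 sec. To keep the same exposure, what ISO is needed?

ISO 6400

Aperture: f/16 → f/11 — 1 stop larger aperture (brighter).
Shutter speed: 1 → 1/2 → 1/4 → 1/8 — 3 stops shorter (darker).
Net change so far: 2 stops darker. Offset with the ISO: 1600 → 3200 → 6400.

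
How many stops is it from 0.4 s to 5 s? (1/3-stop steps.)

0.4 → 0.5 → 0.6 → 0.8 → 1 → 1.3 → 1.6 → 2 → 2.5 → 3.2 → 4 → 5 — count the steps: 11 third-stops = 3 2/3 stops.

3 2/3 stops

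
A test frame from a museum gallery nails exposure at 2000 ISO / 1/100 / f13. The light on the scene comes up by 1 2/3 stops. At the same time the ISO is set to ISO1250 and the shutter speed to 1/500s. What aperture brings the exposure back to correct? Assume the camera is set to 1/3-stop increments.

Scene light: 1 2/3 stops brighter.
ISO: 2000 → 1600 → 1250 — 2/3 stop dropped (darker).
Shutter speed: 1/100 → 1/125 → 1/160 → 1/200 → 1/250 → 1/320 → 1/400 → 1/500 — 2 1/3 stops faster (darker).
Net so far: 1 1/3 stops darker. Aperture: f/13 → f/11 → f/10 → f/9 → f/8.

f/8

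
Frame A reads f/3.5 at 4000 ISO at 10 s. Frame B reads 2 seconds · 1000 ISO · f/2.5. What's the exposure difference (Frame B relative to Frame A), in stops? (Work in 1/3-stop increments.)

Aperture: f/3.5 → f/3.2 → f/2.8 → f/2.5 — 1 stop wider (brighter).
Shutter speed: 10 → 8 → 6 → 5 → 4 → 3.2 → 2.5 → 2 — 2 1/3 stops shorter (darker).
ISO: 4000 → 3200 → 2500 → 2000 → 1600 → 1250 → 1000 — 2 stops dropped (darker).
Net: +1 −2 1/3 −2 = −3 1/3 stops.

3 1/3 stops darker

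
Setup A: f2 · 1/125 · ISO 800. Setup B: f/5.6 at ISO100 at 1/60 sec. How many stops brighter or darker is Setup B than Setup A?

5 stops darker

Aperture: f/2 → f/2.8 → f/4 → f/5.6 — 3 stops narrower (darker).
Shutter speed: 1/125 → 1/60 — 1 stop slower (brighter).
ISO: 800 → 400 → 200 → 100 — 3 stops lower (darker).
Net: −3 +1 −3 = −5 stops.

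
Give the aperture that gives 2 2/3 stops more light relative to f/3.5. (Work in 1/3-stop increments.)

f/1.4

Aperture: f/3.5 → f/3.2 → f/2.8 → f/2.5 → f/2.2 → f/2 → f/1.8 → f/1.6 → f/1.4 — 2 2/3 stops opened up (brighter).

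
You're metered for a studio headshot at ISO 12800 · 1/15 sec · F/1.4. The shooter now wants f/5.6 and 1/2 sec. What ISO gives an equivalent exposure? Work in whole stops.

Aperture: f/1.4 → f/2 → f/2.8 → f/4 → f/5.6 — 4 stops narrower (darker).
Shutter speed: 1/15 → 1/8 → 1/4 → 1/2 — 3 stops longer (brighter).
Net change so far: 1 stop darker. Offset with the ISO: 12800 → 25600.

ISO 25600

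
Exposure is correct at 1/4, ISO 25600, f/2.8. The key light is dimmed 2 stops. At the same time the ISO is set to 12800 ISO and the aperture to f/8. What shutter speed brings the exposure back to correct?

Scene light: 2 stops darker.
ISO: 25600 → 12800 — 1 stop dropped (darker).
Aperture: f/2.8 → f/4 → f/5.6 → f/8 — 3 stops smaller aperture (darker).
Net so far: 6 stops darker. Shutter speed: 1/4 → 1/2 → 1 → 2 → 4 → 8 → 15.

15 s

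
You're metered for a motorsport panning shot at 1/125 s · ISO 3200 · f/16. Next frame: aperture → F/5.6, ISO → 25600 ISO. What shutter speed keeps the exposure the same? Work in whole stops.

Aperture: f/16 → f/11 → f/8 → f/5.6 — 3 stops wider (brighter).
ISO: 3200 → 6400 → 12800 → 25600 — 3 stops higher (brighter).
Net change so far: 6 stops brighter. Offset with the shutter speed: 1/125 → 1/250 → 1/500 → 1/1000 → 1/2000 → 1/4000 → 1/8000.

1/8000s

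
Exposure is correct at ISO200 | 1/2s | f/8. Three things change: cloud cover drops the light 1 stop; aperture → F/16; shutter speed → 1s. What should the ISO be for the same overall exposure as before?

ISO 800

Scene light: 1 stop darker.
Aperture: f/8 → f/11 → f/16 — 2 stops narrower (darker).
Shutter speed: 1/2 → 1 — 1 stop slower (brighter).
Net so far: 2 stops darker. ISO: 200 → 400 → 800.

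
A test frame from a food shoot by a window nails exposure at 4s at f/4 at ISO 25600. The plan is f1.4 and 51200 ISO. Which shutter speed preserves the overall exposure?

1/4s

Aperture: f/4 → f/2.8 → f/2 → f/1.4 — 3 stops larger aperture (brighter).
ISO: 25600 → 51200 — 1 stop raised (brighter).
Net change so far: 4 stops brighter. Offset with the shutter speed: 4 → 2 → 1 → 1/2 → 1/4.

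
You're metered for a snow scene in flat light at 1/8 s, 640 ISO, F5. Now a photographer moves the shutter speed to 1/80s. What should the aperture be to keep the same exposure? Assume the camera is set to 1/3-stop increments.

Shutter speed: 1/8 → 1/10 → 1/13 → 1/15 → 1/20 → 1/25 → 1/30 → 1/40 → 1/50 → 1/60 → 1/80 — 3 1/3 stops faster (darker).
Need 3 1/3 stops brighter from the aperture: f/5 → f/4.5 → f/4 → f/3.5 → f/3.2 → f/2.8 → f/2.5 → f/2.2 → f/2 → f/1.8 → f/1.6.

f/1.6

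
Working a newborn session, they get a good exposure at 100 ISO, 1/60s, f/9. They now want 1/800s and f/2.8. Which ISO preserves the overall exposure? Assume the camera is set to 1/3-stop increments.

ISO 125

Shutter speed: 1/60 → 1/80 → 1/100 → 1/125 → 1/160 → 1/200 → 1/250 → 1/320 → 1/400 → 1/500 → 1/640 → 1/800 — 3 2/3 stops shorter (darker).
Aperture: f/9 → f/8 → f/7.1 → f/6.3 → f/5.6 → f/5 → f/4.5 → f/4 → f/3.5 → f/3.2 → f/2.8 — 3 1/3 stops opened up (brighter).
Net change so far: 1/3 stop darker. Offset with the ISO: 100 → 125.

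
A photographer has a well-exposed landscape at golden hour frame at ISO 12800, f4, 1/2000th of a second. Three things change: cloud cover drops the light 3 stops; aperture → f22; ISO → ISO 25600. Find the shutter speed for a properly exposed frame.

1/15s

Scene light: 3 stops darker.
Aperture: f/4 → f/5.6 → f/8 → f/11 → f/16 → f/22 — 5 stops smaller aperture (darker).
ISO: 12800 → 25600 — 1 stop higher (brighter).
Net so far: 7 stops darker. Shutter speed: 1/2000 → 1/1000 → 1/500 → 1/250 → 1/125 → 1/60 → 1/30 → 1/15.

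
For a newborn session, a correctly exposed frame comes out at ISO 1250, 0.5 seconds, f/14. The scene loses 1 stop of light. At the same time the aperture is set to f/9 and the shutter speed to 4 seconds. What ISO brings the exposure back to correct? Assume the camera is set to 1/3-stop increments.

ISO 125

Scene light: 1 stop darker.
Aperture: f/14 → f/13 → f/11 → f/10 → f/9 — 1 1/3 stops wider (brighter).
Shutter speed: 0.5 → 0.6 → 0.8 → 1 → 1.3 → 1.6 → 2 → 2.5 → 3.2 → 4 — 3 stops slower (brighter).
Net so far: 3 1/3 stops brighter. ISO: 1250 → 1000 → 800 → 640 → 500 → 400 → 320 → 250 → 200 → 160 → 125.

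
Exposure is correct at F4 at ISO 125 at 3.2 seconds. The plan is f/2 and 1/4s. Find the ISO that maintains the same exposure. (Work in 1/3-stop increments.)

ISO 400

Aperture: f/4 → f/3.5 → f/3.2 → f/2.8 → f/2.5 → f/2.2 → f/2 — 2 stops wider (brighter).
Shutter speed: 3.2 → 2.5 → 2 → 1.6 → 1.3 → 1 → 0.8 → 0.6 → 0.5 → 0.4 → 0.3 → 1/4 — 3 2/3 stops shorter (darker).
Net change so far: 1 2/3 stops darker. Offset with the ISO: 125 → 160 → 200 → 250 → 320 → 400.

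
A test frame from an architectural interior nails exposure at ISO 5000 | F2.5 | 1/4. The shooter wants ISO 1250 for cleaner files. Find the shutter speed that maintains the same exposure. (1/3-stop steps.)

1 s

ISO: 5000 → 4000 → 3200 → 2500 → 2000 → 1600 → 1250 — 2 stops dropped (darker).
Need 2 stops brighter from the shutter speed: 1/4 → 0.3 → 0.4 → 0.5 → 0.6 → 0.8 → 1.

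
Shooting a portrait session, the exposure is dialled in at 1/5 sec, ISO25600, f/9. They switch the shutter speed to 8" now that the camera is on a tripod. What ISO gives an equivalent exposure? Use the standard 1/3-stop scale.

ISO 640

Shutter speed: 1/5 → 1/4 → 0.3 → 0.4 → 0.5 → 0.6 → 0.8 → 1 → 1.3 → 1.6 → 2 → 2.5 → 3.2 → 4 → 5 → 6 → 8 — 5 1/3 stops slower (brighter).
Need 5 1/3 stops darker from the ISO: 25600 → 20000 → 16000 → 12800 → 10000 → 8000 → 6400 → 5000 → 4000 → 3200 → 2500 → 2000 → 1600 → 1250 → 1000 → 800 → 640.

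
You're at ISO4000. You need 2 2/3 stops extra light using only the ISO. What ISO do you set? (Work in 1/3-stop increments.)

ISO: 4000 → 5000 → 6400 → 8000 → 10000 → 12800 → 16000 → 20000 → 25600 — 2 2/3 stops higher (brighter).

ISO 25600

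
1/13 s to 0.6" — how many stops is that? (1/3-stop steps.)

1/13 → 1/10 → 1/8 → 1/6 → 1/5 → 1/4 → 0.3 → 0.4 → 0.5 → 0.6 — count the steps: 9 third-stops = 3 stops.

3 stops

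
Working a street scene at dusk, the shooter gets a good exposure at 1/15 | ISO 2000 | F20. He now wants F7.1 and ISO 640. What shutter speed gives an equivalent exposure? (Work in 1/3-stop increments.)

Aperture: f/20 → f/18 → f/16 → f/14 → f/13 → f/11 → f/10 → f/9 → f/8 → f/7.1 — 3 stops larger aperture (brighter).
ISO: 2000 → 1600 → 1250 → 1000 → 800 → 640 — 1 2/3 stops dropped (darker).
Net change so far: 1 1/3 stops brighter. Offset with the shutter speed: 1/15 → 1/20 → 1/25 → 1/30 → 1/40.

1/40s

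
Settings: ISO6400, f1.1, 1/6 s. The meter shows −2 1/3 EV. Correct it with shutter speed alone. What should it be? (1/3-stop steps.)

Underexposed by 2 1/3 stops → need 2 1/3 stops brighter.
Shutter speed: 1/6 → 1/5 → 1/4 → 0.3 → 0.4 → 0.5 → 0.6 → 0.8.

0.8 s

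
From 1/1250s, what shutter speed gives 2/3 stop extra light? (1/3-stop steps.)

Shutter speed: 1/1250 → 1/1000 → 1/800 — 2/3 stop slower (brighter).

1/800s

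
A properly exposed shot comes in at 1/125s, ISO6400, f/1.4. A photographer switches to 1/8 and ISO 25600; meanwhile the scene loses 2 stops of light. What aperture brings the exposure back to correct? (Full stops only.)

f/5.6

Scene light: 2 stops darker.
Shutter speed: 1/125 → 1/60 → 1/30 → 1/15 → 1/8 — 4 stops slower (brighter).
ISO: 6400 → 12800 → 25600 — 2 stops raised (brighter).
Net so far: 4 stops brighter. Aperture: f/1.4 → f/2 → f/2.8 → f/4 → f/5.6.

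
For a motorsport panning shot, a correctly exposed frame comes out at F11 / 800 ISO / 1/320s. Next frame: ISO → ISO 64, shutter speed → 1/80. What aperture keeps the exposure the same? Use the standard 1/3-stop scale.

f/6.3

ISO: 800 → 640 → 500 → 400 → 320 → 250 → 200 → 160 → 125 → 100 → 80 → 64 — 3 2/3 stops dropped (darker).
Shutter speed: 1/320 → 1/250 → 1/200 → 1/160 → 1/125 → 1/100 → 1/80 — 2 stops slower (brighter).
Net change so far: 1 2/3 stops darker. Offset with the aperture: f/11 → f/10 → f/9 → f/8 → f/7.1 → f/6.3.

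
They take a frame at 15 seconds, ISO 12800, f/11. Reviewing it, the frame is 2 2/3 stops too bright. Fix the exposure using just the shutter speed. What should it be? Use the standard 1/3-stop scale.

Overexposed by 2 2/3 stops → need 2 2/3 stops darker.
Shutter speed: 15 → 13 → 10 → 8 → 6 → 5 → 4 → 3.2 → 2.5.

2.5 s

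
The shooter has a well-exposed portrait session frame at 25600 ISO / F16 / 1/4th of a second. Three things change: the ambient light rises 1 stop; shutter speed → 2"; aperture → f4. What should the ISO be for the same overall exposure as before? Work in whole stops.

ISO 100

Scene light: 1 stop brighter.
Shutter speed: 1/4 → 1/2 → 1 → 2 — 3 stops longer (brighter).
Aperture: f/16 → f/11 → f/8 → f/5.6 → f/4 — 4 stops opened up (brighter).
Net so far: 8 stops brighter. ISO: 25600 → 12800 → 6400 → 3200 → 1600 → 800 → 400 → 200 → 100.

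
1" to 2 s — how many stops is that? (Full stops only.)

1 → 2 — count the steps: 1 stop.

1 stop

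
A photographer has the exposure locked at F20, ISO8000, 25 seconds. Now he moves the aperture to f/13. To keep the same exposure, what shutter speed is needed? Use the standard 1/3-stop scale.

10 s

Aperture: f/20 → f/18 → f/16 → f/14 → f/13 — 1 1/3 stops opened up (brighter).
Need 1 1/3 stops darker from the shutter speed: 25 → 20 → 15 → 13 → 10.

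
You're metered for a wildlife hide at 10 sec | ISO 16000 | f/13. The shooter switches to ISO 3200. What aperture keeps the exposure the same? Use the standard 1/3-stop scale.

f/5.6

ISO: 16000 → 12800 → 10000 → 8000 → 6400 → 5000 → 4000 → 3200 — 2 1/3 stops lower (darker).
Need 2 1/3 stops brighter from the aperture: f/13 → f/11 → f/10 → f/9 → f/8 → f/7.1 → f/6.3 → f/5.6.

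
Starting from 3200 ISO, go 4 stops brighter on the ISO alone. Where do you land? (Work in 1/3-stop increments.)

ISO: 3200 → 4000 → 5000 → 6400 → 8000 → 10000 → 12800 → 16000 → 20000 → 25600 → 32000 → 40000 → 51200 — 4 stops higher (brighter).

ISO 51200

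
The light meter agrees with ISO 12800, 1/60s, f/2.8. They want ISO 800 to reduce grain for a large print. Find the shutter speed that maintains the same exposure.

1/4s

ISO: 12800 → 6400 → 3200 → 1600 → 800 — 4 stops dropped (darker).
Need 4 stops brighter from the shutter speed: 1/60 → 1/30 → 1/15 → 1/8 → 1/4.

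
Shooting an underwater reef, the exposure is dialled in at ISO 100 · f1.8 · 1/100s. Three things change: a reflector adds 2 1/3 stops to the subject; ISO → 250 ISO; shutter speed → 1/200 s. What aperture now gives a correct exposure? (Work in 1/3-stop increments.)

Scene light: 2 1/3 stops brighter.
ISO: 100 → 125 → 160 → 200 → 250 — 1 1/3 stops raised (brighter).
Shutter speed: 1/100 → 1/125 → 1/160 → 1/200 — 1 stop shorter (darker).
Net so far: 2 2/3 stops brighter. Aperture: f/1.8 → f/2 → f/2.2 → f/2.5 → f/2.8 → f/3.2 → f/3.5 → f/4 → f/4.5.

f/4.5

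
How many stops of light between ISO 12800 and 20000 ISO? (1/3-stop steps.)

12800 → 16000 → 20000 — count the steps: 2 third-stops = 2/3 stop.

2/3 stop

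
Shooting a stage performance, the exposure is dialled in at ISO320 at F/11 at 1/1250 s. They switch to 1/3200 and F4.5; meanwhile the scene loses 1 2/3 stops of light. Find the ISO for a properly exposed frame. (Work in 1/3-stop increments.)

ISO 400

Scene light: 1 2/3 stops darker.
Shutter speed: 1/1250 → 1/1600 → 1/2000 → 1/2500 → 1/3200 — 1 1/3 stops faster (darker).
Aperture: f/11 → f/10 → f/9 → f/8 → f/7.1 → f/6.3 → f/5.6 → f/5 → f/4.5 — 2 2/3 stops wider (brighter).
Net so far: 1/3 stop darker. ISO: 320 → 400.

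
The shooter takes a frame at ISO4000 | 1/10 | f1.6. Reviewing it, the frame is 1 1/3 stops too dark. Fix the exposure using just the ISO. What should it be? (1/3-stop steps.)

ISO 10000

Underexposed by 1 1/3 stops → need 1 1/3 stops brighter.
ISO: 4000 → 5000 → 6400 → 8000 → 10000.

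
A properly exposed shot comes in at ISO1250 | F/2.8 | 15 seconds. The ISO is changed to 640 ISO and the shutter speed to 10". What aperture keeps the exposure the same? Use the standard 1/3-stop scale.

ISO: 1250 → 1000 → 800 → 640 — 1 stop lower (darker).
Shutter speed: 15 → 13 → 10 — 2/3 stop shorter (darker).
Net change so far: 1 2/3 stops darker. Offset with the aperture: f/2.8 → f/2.5 → f/2.2 → f/2 → f/1.8 → f/1.6.

f/1.6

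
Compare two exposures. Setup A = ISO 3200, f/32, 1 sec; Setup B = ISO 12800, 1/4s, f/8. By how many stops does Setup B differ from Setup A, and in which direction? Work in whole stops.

Aperture: f/32 → f/22 → f/16 → f/11 → f/8 — 4 stops wider (brighter).
Shutter speed: 1 → 1/2 → 1/4 — 2 stops faster (darker).
ISO: 3200 → 6400 → 12800 — 2 stops higher (brighter).
Net: +4 −2 +2 = +4 stops.

4 stops brighter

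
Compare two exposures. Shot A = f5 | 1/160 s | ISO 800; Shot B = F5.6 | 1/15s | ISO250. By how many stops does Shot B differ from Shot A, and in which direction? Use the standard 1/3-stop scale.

Aperture: f/5 → f/5.6 — 1/3 stop narrower (darker).
Shutter speed: 1/160 → 1/125 → 1/100 → 1/80 → 1/60 → 1/50 → 1/40 → 1/30 → 1/25 → 1/20 → 1/15 — 3 1/3 stops longer (brighter).
ISO: 800 → 640 → 500 → 400 → 320 → 250 — 1 2/3 stops dropped (darker).
Net: −1/3 +3 1/3 −1 2/3 = +1 1/3 stops.

1 1/3 stops brighter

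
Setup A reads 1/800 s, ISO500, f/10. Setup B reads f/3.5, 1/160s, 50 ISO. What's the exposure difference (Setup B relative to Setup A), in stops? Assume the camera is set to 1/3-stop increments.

Aperture: f/10 → f/9 → f/8 → f/7.1 → f/6.3 → f/5.6 → f/5 → f/4.5 → f/4 → f/3.5 — 3 stops opened up (brighter).
Shutter speed: 1/800 → 1/640 → 1/500 → 1/400 → 1/320 → 1/250 → 1/200 → 1/160 — 2 1/3 stops slower (brighter).
ISO: 500 → 400 → 320 → 250 → 200 → 160 → 125 → 100 → 80 → 64 → 50 — 3 1/3 stops lower (darker).
Net: +3 +2 1/3 −3 1/3 = +2 stops.

2 stops brighter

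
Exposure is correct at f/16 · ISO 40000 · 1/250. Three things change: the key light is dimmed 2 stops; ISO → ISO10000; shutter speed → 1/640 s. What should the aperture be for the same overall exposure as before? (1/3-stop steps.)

f/2.5

Scene light: 2 stops darker.
ISO: 40000 → 32000 → 25600 → 20000 → 16000 → 12800 → 10000 — 2 stops dropped (darker).
Shutter speed: 1/250 → 1/320 → 1/400 → 1/500 → 1/640 — 1 1/3 stops shorter (darker).
Net so far: 5 1/3 stops darker. Aperture: f/16 → f/14 → f/13 → f/11 → f/10 → f/9 → f/8 → f/7.1 → f/6.3 → f/5.6 → f/5 → f/4.5 → f/4 → f/3.5 → f/3.2 → f/2.8 → f/2.5.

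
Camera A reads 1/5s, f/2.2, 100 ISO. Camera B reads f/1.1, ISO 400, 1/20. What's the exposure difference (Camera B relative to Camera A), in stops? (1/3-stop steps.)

2 stops brighter

Aperture: f/2.2 → f/2 → f/1.8 → f/1.6 → f/1.4 → f/1.2 → f/1.1 — 2 stops wider (brighter).
Shutter speed: 1/5 → 1/6 → 1/8 → 1/10 → 1/13 → 1/15 → 1/20 — 2 stops shorter (darker).
ISO: 100 → 125 → 160 → 200 → 250 → 320 → 400 — 2 stops raised (brighter).
Net: +2 −2 +2 = +2 stops.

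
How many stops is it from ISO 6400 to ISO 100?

6 stops

6400 → 3200 → 1600 → 800 → 400 → 200 → 100 — count the steps: 6 stops.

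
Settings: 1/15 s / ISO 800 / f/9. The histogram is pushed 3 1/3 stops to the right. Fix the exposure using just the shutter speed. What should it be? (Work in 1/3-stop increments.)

1/160s

Overexposed by 3 1/3 stops → need 3 1/3 stops darker.
Shutter speed: 1/15 → 1/20 → 1/25 → 1/30 → 1/40 → 1/50 → 1/60 → 1/80 → 1/100 → 1/125 → 1/160.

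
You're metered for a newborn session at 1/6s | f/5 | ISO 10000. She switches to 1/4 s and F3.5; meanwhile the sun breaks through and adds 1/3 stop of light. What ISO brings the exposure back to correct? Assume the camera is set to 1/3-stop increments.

Scene light: 1/3 stop brighter.
Shutter speed: 1/6 → 1/5 → 1/4 — 2/3 stop longer (brighter).
Aperture: f/5 → f/4.5 → f/4 → f/3.5 — 1 stop larger aperture (brighter).
Net so far: 2 stops brighter. ISO: 10000 → 8000 → 6400 → 5000 → 4000 → 3200 → 2500.

ISO 2500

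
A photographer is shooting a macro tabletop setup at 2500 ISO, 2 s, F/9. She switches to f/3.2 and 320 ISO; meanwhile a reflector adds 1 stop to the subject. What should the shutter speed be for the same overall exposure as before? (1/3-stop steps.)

1 s

Scene light: 1 stop brighter.
Aperture: f/9 → f/8 → f/7.1 → f/6.3 → f/5.6 → f/5 → f/4.5 → f/4 → f/3.5 → f/3.2 — 3 stops larger aperture (brighter).
ISO: 2500 → 2000 → 1600 → 1250 → 1000 → 800 → 640 → 500 → 400 → 320 — 3 stops lower (darker).
Net so far: 1 stop brighter. Shutter speed: 2 → 1.6 → 1.3 → 1.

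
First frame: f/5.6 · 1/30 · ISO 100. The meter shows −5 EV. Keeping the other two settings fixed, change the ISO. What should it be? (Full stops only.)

ISO 3200

Underexposed by 5 stops → need 5 stops brighter.
ISO: 100 → 200 → 400 → 800 → 1600 → 3200.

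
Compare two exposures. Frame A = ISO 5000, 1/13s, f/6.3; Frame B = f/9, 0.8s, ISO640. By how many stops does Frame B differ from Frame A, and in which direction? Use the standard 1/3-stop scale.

Aperture: f/6.3 → f/7.1 → f/8 → f/9 — 1 stop stopped down (darker).
Shutter speed: 1/13 → 1/10 → 1/8 → 1/6 → 1/5 → 1/4 → 0.3 → 0.4 → 0.5 → 0.6 → 0.8 — 3 1/3 stops slower (brighter).
ISO: 5000 → 4000 → 3200 → 2500 → 2000 → 1600 → 1250 → 1000 → 800 → 640 — 3 stops lower (darker).
Net: −1 +3 1/3 −3 = −2/3 stops.

2/3 stop darker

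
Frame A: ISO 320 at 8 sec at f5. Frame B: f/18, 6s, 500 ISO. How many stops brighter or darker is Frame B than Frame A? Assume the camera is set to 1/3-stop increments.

Aperture: f/5 → f/5.6 → f/6.3 → f/7.1 → f/8 → f/9 → f/10 → f/11 → f/13 → f/14 → f/16 → f/18 — 3 2/3 stops stopped down (darker).
Shutter speed: 8 → 6 — 1/3 stop shorter (darker).
ISO: 320 → 400 → 500 — 2/3 stop raised (brighter).
Net: −3 2/3 −1/3 +2/3 = −3 1/3 stops.

3 1/3 stops darker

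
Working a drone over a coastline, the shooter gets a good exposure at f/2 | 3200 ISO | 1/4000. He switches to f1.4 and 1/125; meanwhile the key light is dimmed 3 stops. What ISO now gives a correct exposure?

ISO 400

Scene light: 3 stops darker.
Aperture: f/2 → f/1.4 — 1 stop larger aperture (brighter).
Shutter speed: 1/4000 → 1/2000 → 1/1000 → 1/500 → 1/250 → 1/125 — 5 stops longer (brighter).
Net so far: 3 stops brighter. ISO: 3200 → 1600 → 800 → 400.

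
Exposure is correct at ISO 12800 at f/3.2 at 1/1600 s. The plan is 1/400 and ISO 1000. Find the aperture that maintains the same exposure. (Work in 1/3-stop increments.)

Shutter speed: 1/1600 → 1/1250 → 1/1000 → 1/800 → 1/640 → 1/500 → 1/400 — 2 stops slower (brighter).
ISO: 12800 → 10000 → 8000 → 6400 → 5000 → 4000 → 3200 → 2500 → 2000 → 1600 → 1250 → 1000 — 3 2/3 stops lower (darker).
Net change so far: 1 2/3 stops darker. Offset with the aperture: f/3.2 → f/2.8 → f/2.5 → f/2.2 → f/2 → f/1.8.

f/1.8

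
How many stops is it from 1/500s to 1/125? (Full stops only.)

1/500 → 1/250 → 1/125 — count the steps: 2 stops.

2 stops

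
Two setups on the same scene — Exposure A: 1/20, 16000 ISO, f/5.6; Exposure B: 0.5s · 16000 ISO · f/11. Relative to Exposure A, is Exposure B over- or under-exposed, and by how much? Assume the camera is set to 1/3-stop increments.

Aperture: f/5.6 → f/6.3 → f/7.1 → f/8 → f/9 → f/10 → f/11 — 2 stops stopped down (darker).
Shutter speed: 1/20 → 1/15 → 1/13 → 1/10 → 1/8 → 1/6 → 1/5 → 1/4 → 0.3 → 0.4 → 0.5 — 3 1/3 stops slower (brighter).
ISO: unchanged.
Net: −2 +3 1/3 = +1 1/3 stops.

1 1/3 stops brighter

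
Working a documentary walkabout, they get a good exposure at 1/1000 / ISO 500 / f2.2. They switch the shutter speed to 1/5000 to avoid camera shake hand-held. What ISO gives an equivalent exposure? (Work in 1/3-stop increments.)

ISO 2500

Shutter speed: 1/1000 → 1/1250 → 1/1600 → 1/2000 → 1/2500 → 1/3200 → 1/4000 → 1/5000 — 2 1/3 stops shorter (darker).
Need 2 1/3 stops brighter from the ISO: 500 → 640 → 800 → 1000 → 1250 → 1600 → 2000 → 2500.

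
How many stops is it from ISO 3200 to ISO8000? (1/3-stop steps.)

1 1/3 stops

3200 → 4000 → 5000 → 6400 → 8000 — count the steps: 4 third-stops = 1 1/3 stops.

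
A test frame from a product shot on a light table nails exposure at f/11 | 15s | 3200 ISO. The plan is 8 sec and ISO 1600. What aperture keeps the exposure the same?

f/5.6

Shutter speed: 15 → 8 — 1 stop shorter (darker).
ISO: 3200 → 1600 — 1 stop dropped (darker).
Net change so far: 2 stops darker. Offset with the aperture: f/11 → f/8 → f/5.6.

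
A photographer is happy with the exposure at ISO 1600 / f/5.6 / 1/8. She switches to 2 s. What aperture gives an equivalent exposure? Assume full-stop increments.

Shutter speed: 1/8 → 1/4 → 1/2 → 1 → 2 — 4 stops slower (brighter).
Need 4 stops darker from the aperture: f/5.6 → f/8 → f/11 → f/16 → f/22.

f/22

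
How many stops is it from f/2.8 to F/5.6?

2 stops

f/2.8 → f/4 → f/5.6 — count the steps: 2 stops.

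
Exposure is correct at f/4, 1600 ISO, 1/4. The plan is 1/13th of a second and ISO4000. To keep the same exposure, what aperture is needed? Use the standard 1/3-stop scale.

Shutter speed: 1/4 → 1/5 → 1/6 → 1/8 → 1/10 → 1/13 — 1 2/3 stops faster (darker).
ISO: 1600 → 2000 → 2500 → 3200 → 4000 — 1 1/3 stops higher (brighter).
Net change so far: 1/3 stop darker. Offset with the aperture: f/4 → f/3.5.

f/3.5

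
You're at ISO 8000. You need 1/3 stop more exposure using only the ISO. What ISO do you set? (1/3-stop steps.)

ISO: 8000 → 10000 — 1/3 stop raised (brighter).

ISO 10000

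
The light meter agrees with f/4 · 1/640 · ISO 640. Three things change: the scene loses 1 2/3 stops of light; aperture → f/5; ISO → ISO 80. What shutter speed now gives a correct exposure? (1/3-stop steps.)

1/15s

Scene light: 1 2/3 stops darker.
Aperture: f/4 → f/4.5 → f/5 — 2/3 stop smaller aperture (darker).
ISO: 640 → 500 → 400 → 320 → 250 → 200 → 160 → 125 → 100 → 80 — 3 stops dropped (darker).
Net so far: 5 1/3 stops darker. Shutter speed: 1/640 → 1/500 → 1/400 → 1/320 → 1/250 → 1/200 → 1/160 → 1/125 → 1/100 → 1/80 → 1/60 → 1/50 → 1/40 → 1/30 → 1/25 → 1/20 → 1/15.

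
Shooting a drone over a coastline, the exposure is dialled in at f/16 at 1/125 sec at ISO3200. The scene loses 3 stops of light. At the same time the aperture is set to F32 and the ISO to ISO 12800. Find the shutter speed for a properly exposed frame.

Scene light: 3 stops darker.
Aperture: f/16 → f/22 → f/32 — 2 stops narrower (darker).
ISO: 3200 → 6400 → 12800 — 2 stops higher (brighter).
Net so far: 3 stops darker. Shutter speed: 1/125 → 1/60 → 1/30 → 1/15.

1/15s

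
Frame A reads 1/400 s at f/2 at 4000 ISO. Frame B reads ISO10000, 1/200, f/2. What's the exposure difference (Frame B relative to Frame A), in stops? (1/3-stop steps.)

2 1/3 stops brighter

Aperture: unchanged.
Shutter speed: 1/400 → 1/320 → 1/250 → 1/200 — 1 stop longer (brighter).
ISO: 4000 → 5000 → 6400 → 8000 → 10000 — 1 1/3 stops higher (brighter).
Net: +1 +1 1/3 = +2 1/3 stops.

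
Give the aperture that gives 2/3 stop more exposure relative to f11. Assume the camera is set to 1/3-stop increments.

Aperture: f/11 → f/10 → f/9 — 2/3 stop opened up (brighter).

f/9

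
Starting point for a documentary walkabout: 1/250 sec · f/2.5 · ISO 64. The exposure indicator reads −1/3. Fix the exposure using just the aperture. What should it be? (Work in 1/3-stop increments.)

f/2.2

Underexposed by 1/3 stop → need 1/3 stop brighter.
Aperture: f/2.5 → f/2.2.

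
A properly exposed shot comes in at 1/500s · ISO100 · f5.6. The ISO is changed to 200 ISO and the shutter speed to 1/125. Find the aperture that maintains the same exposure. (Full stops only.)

f/16

ISO: 100 → 200 — 1 stop raised (brighter).
Shutter speed: 1/500 → 1/250 → 1/125 — 2 stops slower (brighter).
Net change so far: 3 stops brighter. Offset with the aperture: f/5.6 → f/8 → f/11 → f/16.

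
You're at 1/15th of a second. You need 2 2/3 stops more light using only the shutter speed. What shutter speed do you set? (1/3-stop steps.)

0.4 s

Shutter speed: 1/15 → 1/13 → 1/10 → 1/8 → 1/6 → 1/5 → 1/4 → 0.3 → 0.4 — 2 2/3 stops longer (brighter).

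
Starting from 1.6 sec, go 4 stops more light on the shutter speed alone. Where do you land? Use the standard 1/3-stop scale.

25 s

Shutter speed: 1.6 → 2 → 2.5 → 3.2 → 4 → 5 → 6 → 8 → 10 → 13 → 15 → 20 → 25 — 4 stops longer (brighter).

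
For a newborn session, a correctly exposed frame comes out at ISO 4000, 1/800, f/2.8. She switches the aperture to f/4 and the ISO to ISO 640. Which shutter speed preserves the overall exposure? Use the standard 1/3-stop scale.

1/60s

Aperture: f/2.8 → f/3.2 → f/3.5 → f/4 — 1 stop stopped down (darker).
ISO: 4000 → 3200 → 2500 → 2000 → 1600 → 1250 → 1000 → 800 → 640 — 2 2/3 stops dropped (darker).
Net change so far: 3 2/3 stops darker. Offset with the shutter speed: 1/800 → 1/640 → 1/500 → 1/400 → 1/320 → 1/250 → 1/200 → 1/160 → 1/125 → 1/100 → 1/80 → 1/60.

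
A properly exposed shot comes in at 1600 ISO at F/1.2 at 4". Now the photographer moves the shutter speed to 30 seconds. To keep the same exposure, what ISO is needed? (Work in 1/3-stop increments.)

ISO 200

Shutter speed: 4 → 5 → 6 → 8 → 10 → 13 → 15 → 20 → 25 → 30 — 3 stops slower (brighter).
Need 3 stops darker from the ISO: 1600 → 1250 → 1000 → 800 → 640 → 500 → 400 → 320 → 250 → 200.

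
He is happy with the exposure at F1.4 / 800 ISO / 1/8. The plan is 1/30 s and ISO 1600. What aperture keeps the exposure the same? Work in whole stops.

Shutter speed: 1/8 → 1/15 → 1/30 — 2 stops shorter (darker).
ISO: 800 → 1600 — 1 stop raised (brighter).
Net change so far: 1 stop darker. Offset with the aperture: f/1.4 → f/1.0.

f/1.0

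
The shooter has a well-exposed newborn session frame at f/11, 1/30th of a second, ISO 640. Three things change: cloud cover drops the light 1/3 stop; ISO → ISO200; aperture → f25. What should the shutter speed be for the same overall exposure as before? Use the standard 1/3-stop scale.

Scene light: 1/3 stop darker.
ISO: 640 → 500 → 400 → 320 → 250 → 200 — 1 2/3 stops dropped (darker).
Aperture: f/11 → f/13 → f/14 → f/16 → f/18 → f/20 → f/22 → f/25 — 2 1/3 stops stopped down (darker).
Net so far: 4 1/3 stops darker. Shutter speed: 1/30 → 1/25 → 1/20 → 1/15 → 1/13 → 1/10 → 1/8 → 1/6 → 1/5 → 1/4 → 0.3 → 0.4 → 0.5 → 0.6.

0.6 s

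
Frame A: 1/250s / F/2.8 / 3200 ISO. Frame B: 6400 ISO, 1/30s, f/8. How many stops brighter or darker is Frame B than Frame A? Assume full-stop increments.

Aperture: f/2.8 → f/4 → f/5.6 → f/8 — 3 stops stopped down (darker).
Shutter speed: 1/250 → 1/125 → 1/60 → 1/30 — 3 stops slower (brighter).
ISO: 3200 → 6400 — 1 stop raised (brighter).
Net: −3 +3 +1 = +1 stop.

1 stop brighter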